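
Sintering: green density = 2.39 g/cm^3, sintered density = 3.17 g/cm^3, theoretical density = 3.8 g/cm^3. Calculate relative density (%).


Relative = 3.17 / 3.8 * 100 = 83.4%

83.4


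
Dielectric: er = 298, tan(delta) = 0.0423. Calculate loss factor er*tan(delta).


Loss = 298 * 0.0423 = 12.605

12.605


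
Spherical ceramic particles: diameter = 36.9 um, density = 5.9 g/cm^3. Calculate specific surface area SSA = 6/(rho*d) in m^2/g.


SSA = 6 / (5.9 * 36.9) = 0.028 m^2/g

0.028


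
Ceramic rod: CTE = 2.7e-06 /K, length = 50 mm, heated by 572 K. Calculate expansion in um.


dL = 2.7e-06 * 50 * 572 * 1000 = 77.22 um

77.22


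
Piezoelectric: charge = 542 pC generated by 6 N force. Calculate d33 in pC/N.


d33 = 542 / 6 = 90.3 pC/N

90.3


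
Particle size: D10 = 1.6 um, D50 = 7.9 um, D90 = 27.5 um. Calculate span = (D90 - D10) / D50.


Span = (27.5 - 1.6) / 7.9 = 25.9 / 7.9 = 3.278

3.278


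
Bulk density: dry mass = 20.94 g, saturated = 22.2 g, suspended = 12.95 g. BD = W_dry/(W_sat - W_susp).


BD = 20.94 / (22.2 - 12.95) = 20.94 / 9.25 = 2.264 g/cm^3

2.264


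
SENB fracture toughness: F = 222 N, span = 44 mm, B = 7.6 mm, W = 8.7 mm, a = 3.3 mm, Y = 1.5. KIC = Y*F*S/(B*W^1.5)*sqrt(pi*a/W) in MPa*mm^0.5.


KIC = 1.5*222*44/(7.6*8.7^1.5)*sqrt(pi*3.3/8.7) = 82.01

82.01


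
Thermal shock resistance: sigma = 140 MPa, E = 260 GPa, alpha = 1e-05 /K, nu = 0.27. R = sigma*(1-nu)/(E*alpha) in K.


R = 140*(1-0.27)/(260*1000*1e-05) = 39 K

39


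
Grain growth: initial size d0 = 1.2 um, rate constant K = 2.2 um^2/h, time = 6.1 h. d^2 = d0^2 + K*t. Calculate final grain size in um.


d^2 = 1.2^2 + 2.2*6.1 = 14.86
d = sqrt(14.86) = 3.85 um

3.85


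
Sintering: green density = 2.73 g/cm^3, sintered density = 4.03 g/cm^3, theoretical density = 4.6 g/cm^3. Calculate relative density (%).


Relative = 4.03 / 4.6 * 100 = 87.6%

87.6


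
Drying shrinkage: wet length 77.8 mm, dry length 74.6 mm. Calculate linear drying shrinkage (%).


DS = (77.8 - 74.6) / 77.8 * 100 = 4.11%

4.11


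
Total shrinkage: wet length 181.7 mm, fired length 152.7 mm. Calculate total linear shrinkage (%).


TS = (181.7 - 152.7) / 181.7 * 100 = 15.96%

15.96


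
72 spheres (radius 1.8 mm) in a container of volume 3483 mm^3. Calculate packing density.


V_sphere = 4/3*pi*1.8^3 = 24.429 mm^3
Total V = 72*24.429 = 1758.888 mm^3
PD = 1758.888 / 3483 = 0.505

0.505


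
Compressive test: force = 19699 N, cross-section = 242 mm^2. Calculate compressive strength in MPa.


CS = 19699 / 242 = 81.4 MPa

81.4


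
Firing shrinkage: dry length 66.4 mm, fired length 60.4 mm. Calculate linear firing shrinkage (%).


FS = (66.4 - 60.4) / 66.4 * 100 = 9.04%

9.04


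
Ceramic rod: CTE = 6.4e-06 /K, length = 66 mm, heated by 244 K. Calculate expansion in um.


dL = 6.4e-06 * 66 * 244 * 1000 = 103.066 um

103.066


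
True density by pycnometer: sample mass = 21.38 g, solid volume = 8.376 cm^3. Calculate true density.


TD = 21.38 / 8.376 = 2.553 g/cm^3

2.553


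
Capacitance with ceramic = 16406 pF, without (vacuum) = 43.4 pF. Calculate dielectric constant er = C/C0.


er = 16406 / 43.4 = 378.02

378.02


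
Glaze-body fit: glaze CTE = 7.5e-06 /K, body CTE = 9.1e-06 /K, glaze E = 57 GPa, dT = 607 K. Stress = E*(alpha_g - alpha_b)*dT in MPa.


Stress = 57*1000*(7.5e-06 - 9.1e-06)*607 = -55.4 MPa

-55.4


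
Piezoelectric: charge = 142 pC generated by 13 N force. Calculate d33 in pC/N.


d33 = 142 / 13 = 10.9 pC/N

10.9


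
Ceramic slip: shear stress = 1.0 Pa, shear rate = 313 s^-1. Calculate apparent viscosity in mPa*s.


eta = tau/gamma * 1000 = 1.0/313 * 1000 = 3.2 mPa*s

3.2


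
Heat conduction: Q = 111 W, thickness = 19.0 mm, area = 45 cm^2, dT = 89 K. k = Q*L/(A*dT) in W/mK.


k = 111*19.0/1000/(45/10000*89) = 5.27 W/mK

5.27


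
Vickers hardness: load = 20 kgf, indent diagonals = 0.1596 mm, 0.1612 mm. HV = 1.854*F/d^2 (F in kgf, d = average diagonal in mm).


d_avg = (0.1596+0.1612)/2 = 0.1604 mm
HV = 1.854*20/0.1604^2 = 1441

1441


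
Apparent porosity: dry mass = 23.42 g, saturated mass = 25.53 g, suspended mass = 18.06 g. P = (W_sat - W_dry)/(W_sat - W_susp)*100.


P = (25.53 - 23.42) / (25.53 - 18.06) * 100 = 2.11 / 7.47 * 100 = 28.2%

28.2


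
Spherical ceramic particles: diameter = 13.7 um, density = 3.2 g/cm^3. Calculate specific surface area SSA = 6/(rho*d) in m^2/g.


SSA = 6 / (3.2 * 13.7) = 0.137 m^2/g

0.137


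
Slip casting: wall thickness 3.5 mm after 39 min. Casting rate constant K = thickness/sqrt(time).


K = 3.5 / sqrt(39) = 3.5 / 6.245 = 0.56 mm/min^0.5

0.56


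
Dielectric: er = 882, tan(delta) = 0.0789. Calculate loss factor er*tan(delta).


Loss = 882 * 0.0789 = 69.59

69.59


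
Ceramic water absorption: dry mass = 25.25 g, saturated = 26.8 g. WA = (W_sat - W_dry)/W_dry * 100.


WA = (26.8 - 25.25) / 25.25 * 100 = 6.14%

6.14


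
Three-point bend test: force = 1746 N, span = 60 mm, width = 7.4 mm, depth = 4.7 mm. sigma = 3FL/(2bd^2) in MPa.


sigma = 3*1746*60/(2*7.4*4.7^2) = 961.3 MPa

961.3


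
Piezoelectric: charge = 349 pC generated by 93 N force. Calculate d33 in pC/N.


d33 = 349 / 93 = 3.8 pC/N

3.8


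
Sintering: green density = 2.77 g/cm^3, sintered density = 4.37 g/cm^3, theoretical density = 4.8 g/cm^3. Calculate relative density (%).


Relative = 4.37 / 4.8 * 100 = 91.0%

91.0


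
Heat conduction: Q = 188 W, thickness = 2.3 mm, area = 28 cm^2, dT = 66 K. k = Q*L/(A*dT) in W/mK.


k = 188*2.3/1000/(28/10000*66) = 2.34 W/mK

2.34


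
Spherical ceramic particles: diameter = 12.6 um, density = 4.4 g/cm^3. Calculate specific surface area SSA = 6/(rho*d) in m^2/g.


SSA = 6 / (4.4 * 12.6) = 0.108 m^2/g

0.108


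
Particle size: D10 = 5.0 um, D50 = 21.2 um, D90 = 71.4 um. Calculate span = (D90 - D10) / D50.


Span = (71.4 - 5.0) / 21.2 = 66.4 / 21.2 = 3.132

3.132


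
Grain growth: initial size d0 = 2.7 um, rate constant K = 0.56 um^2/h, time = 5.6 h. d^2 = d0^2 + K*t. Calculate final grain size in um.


d^2 = 2.7^2 + 0.56*5.6 = 10.426
d = sqrt(10.426) = 3.23 um

3.23


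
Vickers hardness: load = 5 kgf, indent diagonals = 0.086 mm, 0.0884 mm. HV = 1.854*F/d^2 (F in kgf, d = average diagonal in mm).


d_avg = (0.086+0.0884)/2 = 0.0872 mm
HV = 1.854*5/0.0872^2 = 1219

1219


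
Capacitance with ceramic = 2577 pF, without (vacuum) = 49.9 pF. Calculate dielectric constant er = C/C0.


er = 2577 / 49.9 = 51.64

51.64


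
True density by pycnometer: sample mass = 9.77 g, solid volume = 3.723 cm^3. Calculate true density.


TD = 9.77 / 3.723 = 2.624 g/cm^3

2.624


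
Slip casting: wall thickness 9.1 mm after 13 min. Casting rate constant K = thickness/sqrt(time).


K = 9.1 / sqrt(13) = 9.1 / 3.6056 = 2.524 mm/min^0.5

2.524


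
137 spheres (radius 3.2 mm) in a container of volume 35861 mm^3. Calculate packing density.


V_sphere = 4/3*pi*3.2^3 = 137.2583 mm^3
Total V = 137*137.2583 = 18804.3871 mm^3
PD = 18804.3871 / 35861 = 0.524

0.524


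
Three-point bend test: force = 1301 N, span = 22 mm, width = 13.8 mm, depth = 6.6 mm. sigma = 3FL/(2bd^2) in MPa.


sigma = 3*1301*22/(2*13.8*6.6^2) = 71.4 MPa

71.4


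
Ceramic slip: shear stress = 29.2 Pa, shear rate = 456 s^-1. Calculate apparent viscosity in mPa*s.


eta = tau/gamma * 1000 = 29.2/456 * 1000 = 64.0 mPa*s

64.0


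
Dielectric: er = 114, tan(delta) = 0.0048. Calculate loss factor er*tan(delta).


Loss = 114 * 0.0048 = 0.547

0.547


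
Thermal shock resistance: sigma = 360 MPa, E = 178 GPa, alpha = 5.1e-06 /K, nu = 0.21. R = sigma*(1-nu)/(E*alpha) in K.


R = 360*(1-0.21)/(178*1000*5.1e-06) = 313 K

313


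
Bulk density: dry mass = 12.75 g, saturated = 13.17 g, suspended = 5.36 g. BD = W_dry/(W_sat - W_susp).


BD = 12.75 / (13.17 - 5.36) = 12.75 / 7.81 = 1.633 g/cm^3

1.633


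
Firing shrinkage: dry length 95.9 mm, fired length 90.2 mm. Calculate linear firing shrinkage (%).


FS = (95.9 - 90.2) / 95.9 * 100 = 5.94%

5.94


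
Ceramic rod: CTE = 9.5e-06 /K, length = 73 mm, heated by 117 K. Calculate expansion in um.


dL = 9.5e-06 * 73 * 117 * 1000 = 81.14 um

81.14


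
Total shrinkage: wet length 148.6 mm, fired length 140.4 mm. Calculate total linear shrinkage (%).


TS = (148.6 - 140.4) / 148.6 * 100 = 5.52%

5.52


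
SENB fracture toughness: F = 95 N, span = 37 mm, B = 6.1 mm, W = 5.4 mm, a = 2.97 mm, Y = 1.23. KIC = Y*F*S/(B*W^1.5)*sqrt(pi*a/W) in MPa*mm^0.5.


KIC = 1.23*95*37/(6.1*5.4^1.5)*sqrt(pi*2.97/5.4) = 74.24

74.24


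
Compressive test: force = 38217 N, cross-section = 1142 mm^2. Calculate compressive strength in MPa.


CS = 38217 / 1142 = 33.5 MPa

33.5


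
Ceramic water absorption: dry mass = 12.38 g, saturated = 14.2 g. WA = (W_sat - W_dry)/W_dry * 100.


WA = (14.2 - 12.38) / 12.38 * 100 = 14.7%

14.7


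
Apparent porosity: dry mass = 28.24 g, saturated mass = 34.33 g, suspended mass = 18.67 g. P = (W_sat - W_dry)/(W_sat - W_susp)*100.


P = (34.33 - 28.24) / (34.33 - 18.67) * 100 = 6.09 / 15.66 * 100 = 38.9%

38.9


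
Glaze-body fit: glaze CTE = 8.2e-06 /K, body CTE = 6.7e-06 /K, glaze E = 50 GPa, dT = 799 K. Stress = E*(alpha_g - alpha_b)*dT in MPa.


Stress = 50*1000*(8.2e-06 - 6.7e-06)*799 = 59.9 MPa

59.9


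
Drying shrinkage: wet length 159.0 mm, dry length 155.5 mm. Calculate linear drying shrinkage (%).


DS = (159.0 - 155.5) / 159.0 * 100 = 2.2%

2.2


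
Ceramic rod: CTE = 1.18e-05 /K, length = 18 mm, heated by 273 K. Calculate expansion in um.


dL = 1.18e-05 * 18 * 273 * 1000 = 57.985 um

57.985


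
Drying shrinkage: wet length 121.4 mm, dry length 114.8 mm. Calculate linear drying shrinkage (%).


DS = (121.4 - 114.8) / 121.4 * 100 = 5.44%

5.44


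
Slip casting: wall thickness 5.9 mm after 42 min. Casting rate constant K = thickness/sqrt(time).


K = 5.9 / sqrt(42) = 5.9 / 6.4807 = 0.91 mm/min^0.5

0.91


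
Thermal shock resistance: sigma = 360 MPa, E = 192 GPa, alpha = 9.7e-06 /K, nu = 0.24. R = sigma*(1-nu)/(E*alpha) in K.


R = 360*(1-0.24)/(192*1000*9.7e-06) = 147 K

147


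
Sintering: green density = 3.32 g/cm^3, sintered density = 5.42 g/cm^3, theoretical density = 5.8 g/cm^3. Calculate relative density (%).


Relative = 5.42 / 5.8 * 100 = 93.4%

93.4


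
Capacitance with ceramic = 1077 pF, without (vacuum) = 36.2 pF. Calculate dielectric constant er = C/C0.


er = 1077 / 36.2 = 29.75

29.75


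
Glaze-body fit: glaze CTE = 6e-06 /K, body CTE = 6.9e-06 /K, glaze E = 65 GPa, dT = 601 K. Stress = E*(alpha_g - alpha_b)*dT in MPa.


Stress = 65*1000*(6e-06 - 6.9e-06)*601 = -35.2 MPa

-35.2


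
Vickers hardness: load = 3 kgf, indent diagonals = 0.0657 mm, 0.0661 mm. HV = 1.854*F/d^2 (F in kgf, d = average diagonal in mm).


d_avg = (0.0657+0.0661)/2 = 0.0659 mm
HV = 1.854*3/0.0659^2 = 1281

1281


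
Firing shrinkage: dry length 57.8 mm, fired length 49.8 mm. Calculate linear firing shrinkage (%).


FS = (57.8 - 49.8) / 57.8 * 100 = 13.84%

13.84


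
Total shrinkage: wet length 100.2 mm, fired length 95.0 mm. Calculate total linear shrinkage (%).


TS = (100.2 - 95.0) / 100.2 * 100 = 5.19%

5.19


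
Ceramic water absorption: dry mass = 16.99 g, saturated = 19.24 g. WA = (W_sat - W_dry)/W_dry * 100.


WA = (19.24 - 16.99) / 16.99 * 100 = 13.24%

13.24


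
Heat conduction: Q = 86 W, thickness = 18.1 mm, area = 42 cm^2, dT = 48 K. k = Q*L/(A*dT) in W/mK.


k = 86*18.1/1000/(42/10000*48) = 7.72 W/mK

7.72


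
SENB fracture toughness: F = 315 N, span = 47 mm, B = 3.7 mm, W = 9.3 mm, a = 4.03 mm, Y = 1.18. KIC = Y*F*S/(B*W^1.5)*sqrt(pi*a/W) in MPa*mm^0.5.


KIC = 1.18*315*47/(3.7*9.3^1.5)*sqrt(pi*4.03/9.3) = 194.25

194.25


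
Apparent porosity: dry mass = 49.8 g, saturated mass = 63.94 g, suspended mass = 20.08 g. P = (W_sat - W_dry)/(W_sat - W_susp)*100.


P = (63.94 - 49.8) / (63.94 - 20.08) * 100 = 14.14 / 43.86 * 100 = 32.2%

32.2


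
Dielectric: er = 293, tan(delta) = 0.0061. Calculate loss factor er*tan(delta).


Loss = 293 * 0.0061 = 1.787

1.787


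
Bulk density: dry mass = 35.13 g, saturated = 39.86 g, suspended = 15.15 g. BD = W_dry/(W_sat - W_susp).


BD = 35.13 / (39.86 - 15.15) = 35.13 / 24.71 = 1.422 g/cm^3

1.422


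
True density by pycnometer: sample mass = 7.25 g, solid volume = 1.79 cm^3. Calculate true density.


TD = 7.25 / 1.79 = 4.05 g/cm^3

4.05


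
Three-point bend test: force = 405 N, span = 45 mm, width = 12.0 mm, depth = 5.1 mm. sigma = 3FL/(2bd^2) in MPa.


sigma = 3*405*45/(2*12.0*5.1^2) = 87.6 MPa

87.6


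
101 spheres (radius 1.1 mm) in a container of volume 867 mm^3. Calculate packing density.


V_sphere = 4/3*pi*1.1^3 = 5.5753 mm^3
Total V = 101*5.5753 = 563.1053 mm^3
PD = 563.1053 / 867 = 0.649

0.649


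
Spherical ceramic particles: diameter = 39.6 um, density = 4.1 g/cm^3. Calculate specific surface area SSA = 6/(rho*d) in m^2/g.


SSA = 6 / (4.1 * 39.6) = 0.037 m^2/g

0.037


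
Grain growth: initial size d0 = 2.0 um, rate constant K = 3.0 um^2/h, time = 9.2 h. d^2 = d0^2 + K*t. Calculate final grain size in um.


d^2 = 2.0^2 + 3.0*9.2 = 31.6
d = sqrt(31.6) = 5.62 um

5.62


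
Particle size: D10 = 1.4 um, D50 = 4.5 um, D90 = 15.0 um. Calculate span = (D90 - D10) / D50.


Span = (15.0 - 1.4) / 4.5 = 13.6 / 4.5 = 3.022

3.022


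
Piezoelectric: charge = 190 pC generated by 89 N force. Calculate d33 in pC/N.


d33 = 190 / 89 = 2.1 pC/N

2.1


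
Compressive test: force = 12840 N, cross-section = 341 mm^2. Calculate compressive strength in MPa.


CS = 12840 / 341 = 37.7 MPa

37.7


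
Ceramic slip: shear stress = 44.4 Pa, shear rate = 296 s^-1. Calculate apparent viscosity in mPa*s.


eta = tau/gamma * 1000 = 44.4/296 * 1000 = 150.0 mPa*s

150.0


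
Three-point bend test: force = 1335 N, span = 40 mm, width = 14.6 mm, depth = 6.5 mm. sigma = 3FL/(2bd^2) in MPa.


sigma = 3*1335*40/(2*14.6*6.5^2) = 129.9 MPa

129.9


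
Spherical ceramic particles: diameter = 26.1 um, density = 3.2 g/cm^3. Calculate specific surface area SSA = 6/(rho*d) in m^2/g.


SSA = 6 / (3.2 * 26.1) = 0.072 m^2/g

0.072


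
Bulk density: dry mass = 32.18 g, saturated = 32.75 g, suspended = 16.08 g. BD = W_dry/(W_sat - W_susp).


BD = 32.18 / (32.75 - 16.08) = 32.18 / 16.67 = 1.93 g/cm^3

1.93


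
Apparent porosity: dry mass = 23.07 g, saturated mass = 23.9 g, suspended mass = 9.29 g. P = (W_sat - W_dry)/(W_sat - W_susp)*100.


P = (23.9 - 23.07) / (23.9 - 9.29) * 100 = 0.83 / 14.61 * 100 = 5.7%

5.7


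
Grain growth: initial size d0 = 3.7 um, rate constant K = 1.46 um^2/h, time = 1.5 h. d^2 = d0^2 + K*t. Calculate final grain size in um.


d^2 = 3.7^2 + 1.46*1.5 = 15.88
d = sqrt(15.88) = 3.98 um

3.98


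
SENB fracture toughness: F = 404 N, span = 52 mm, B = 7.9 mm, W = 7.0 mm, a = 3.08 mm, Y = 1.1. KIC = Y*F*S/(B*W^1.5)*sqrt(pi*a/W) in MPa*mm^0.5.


KIC = 1.1*404*52/(7.9*7.0^1.5)*sqrt(pi*3.08/7.0) = 185.7

185.7


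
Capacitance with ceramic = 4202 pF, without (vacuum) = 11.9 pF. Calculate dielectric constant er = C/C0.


er = 4202 / 11.9 = 353.11

353.11


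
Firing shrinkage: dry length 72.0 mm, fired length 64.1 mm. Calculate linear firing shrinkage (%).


FS = (72.0 - 64.1) / 72.0 * 100 = 10.97%

10.97


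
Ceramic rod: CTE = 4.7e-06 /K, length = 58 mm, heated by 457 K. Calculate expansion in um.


dL = 4.7e-06 * 58 * 457 * 1000 = 124.578 um

124.578


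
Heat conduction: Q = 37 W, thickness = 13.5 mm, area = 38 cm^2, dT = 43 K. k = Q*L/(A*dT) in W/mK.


k = 37*13.5/1000/(38/10000*43) = 3.06 W/mK

3.06


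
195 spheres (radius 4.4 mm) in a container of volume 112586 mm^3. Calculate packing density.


V_sphere = 4/3*pi*4.4^3 = 356.8179 mm^3
Total V = 195*356.8179 = 69579.4905 mm^3
PD = 69579.4905 / 112586 = 0.618

0.618


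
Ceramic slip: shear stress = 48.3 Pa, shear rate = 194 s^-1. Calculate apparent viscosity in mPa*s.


eta = tau/gamma * 1000 = 48.3/194 * 1000 = 249.0 mPa*s

249.0


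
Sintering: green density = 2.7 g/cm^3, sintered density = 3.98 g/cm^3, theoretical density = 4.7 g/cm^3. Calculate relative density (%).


Relative = 3.98 / 4.7 * 100 = 84.7%

84.7


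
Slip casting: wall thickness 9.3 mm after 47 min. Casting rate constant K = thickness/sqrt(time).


K = 9.3 / sqrt(47) = 9.3 / 6.8557 = 1.357 mm/min^0.5

1.357


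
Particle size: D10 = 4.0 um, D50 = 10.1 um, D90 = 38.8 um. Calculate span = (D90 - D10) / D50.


Span = (38.8 - 4.0) / 10.1 = 34.8 / 10.1 = 3.446

3.446


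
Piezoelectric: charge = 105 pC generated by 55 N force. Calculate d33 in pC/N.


d33 = 105 / 55 = 1.9 pC/N

1.9


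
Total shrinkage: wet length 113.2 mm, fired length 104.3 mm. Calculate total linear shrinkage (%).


TS = (113.2 - 104.3) / 113.2 * 100 = 7.86%

7.86


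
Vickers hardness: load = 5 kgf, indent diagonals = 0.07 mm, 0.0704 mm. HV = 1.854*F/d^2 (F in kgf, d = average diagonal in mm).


d_avg = (0.07+0.0704)/2 = 0.0702 mm
HV = 1.854*5/0.0702^2 = 1881

1881


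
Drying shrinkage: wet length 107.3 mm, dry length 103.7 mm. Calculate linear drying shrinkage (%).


DS = (107.3 - 103.7) / 107.3 * 100 = 3.36%

3.36


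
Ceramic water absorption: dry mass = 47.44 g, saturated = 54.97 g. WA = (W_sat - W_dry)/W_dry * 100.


WA = (54.97 - 47.44) / 47.44 * 100 = 15.87%

15.87


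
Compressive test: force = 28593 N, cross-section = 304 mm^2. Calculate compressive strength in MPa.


CS = 28593 / 304 = 94.1 MPa

94.1


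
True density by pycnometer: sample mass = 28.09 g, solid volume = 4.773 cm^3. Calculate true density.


TD = 28.09 / 4.773 = 5.885 g/cm^3

5.885


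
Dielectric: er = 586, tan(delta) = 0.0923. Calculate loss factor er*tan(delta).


Loss = 586 * 0.0923 = 54.088

54.088


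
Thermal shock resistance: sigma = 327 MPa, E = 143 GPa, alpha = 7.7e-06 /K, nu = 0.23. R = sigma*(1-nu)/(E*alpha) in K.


R = 327*(1-0.23)/(143*1000*7.7e-06) = 229 K

229


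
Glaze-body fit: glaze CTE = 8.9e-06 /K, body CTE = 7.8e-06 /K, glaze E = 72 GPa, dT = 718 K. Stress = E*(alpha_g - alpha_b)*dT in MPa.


Stress = 72*1000*(8.9e-06 - 7.8e-06)*718 = 56.9 MPa

56.9


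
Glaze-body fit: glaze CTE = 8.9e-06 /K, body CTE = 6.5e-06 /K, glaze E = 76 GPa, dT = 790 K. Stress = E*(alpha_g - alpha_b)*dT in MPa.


Stress = 76*1000*(8.9e-06 - 6.5e-06)*790 = 144.1 MPa

144.1


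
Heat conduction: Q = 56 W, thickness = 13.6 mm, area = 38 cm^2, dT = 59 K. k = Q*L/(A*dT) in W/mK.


k = 56*13.6/1000/(38/10000*59) = 3.4 W/mK

3.4


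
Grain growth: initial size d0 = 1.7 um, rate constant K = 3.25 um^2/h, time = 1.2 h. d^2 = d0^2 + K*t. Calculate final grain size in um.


d^2 = 1.7^2 + 3.25*1.2 = 6.79
d = sqrt(6.79) = 2.61 um

2.61


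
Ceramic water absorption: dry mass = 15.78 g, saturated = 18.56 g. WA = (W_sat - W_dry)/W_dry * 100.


WA = (18.56 - 15.78) / 15.78 * 100 = 17.62%

17.62


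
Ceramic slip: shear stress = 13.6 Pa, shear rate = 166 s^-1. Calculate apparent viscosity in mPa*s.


eta = tau/gamma * 1000 = 13.6/166 * 1000 = 81.9 mPa*s

81.9


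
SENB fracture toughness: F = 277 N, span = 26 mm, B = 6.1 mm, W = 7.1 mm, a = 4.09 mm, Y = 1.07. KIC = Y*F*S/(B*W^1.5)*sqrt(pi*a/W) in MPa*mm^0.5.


KIC = 1.07*277*26/(6.1*7.1^1.5)*sqrt(pi*4.09/7.1) = 89.83

89.83


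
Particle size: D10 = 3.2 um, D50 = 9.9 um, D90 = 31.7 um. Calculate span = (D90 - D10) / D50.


Span = (31.7 - 3.2) / 9.9 = 28.5 / 9.9 = 2.879

2.879


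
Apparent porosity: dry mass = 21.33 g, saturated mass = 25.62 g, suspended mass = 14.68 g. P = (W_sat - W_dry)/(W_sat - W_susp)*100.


P = (25.62 - 21.33) / (25.62 - 14.68) * 100 = 4.29 / 10.94 * 100 = 39.2%

39.2


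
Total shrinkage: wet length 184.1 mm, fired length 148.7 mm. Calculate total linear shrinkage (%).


TS = (184.1 - 148.7) / 184.1 * 100 = 19.23%

19.23


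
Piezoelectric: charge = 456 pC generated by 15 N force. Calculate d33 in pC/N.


d33 = 456 / 15 = 30.4 pC/N

30.4


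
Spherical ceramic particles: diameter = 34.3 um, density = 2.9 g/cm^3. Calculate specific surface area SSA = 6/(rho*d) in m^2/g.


SSA = 6 / (2.9 * 34.3) = 0.06 m^2/g

0.06


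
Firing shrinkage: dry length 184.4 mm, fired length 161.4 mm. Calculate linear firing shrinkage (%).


FS = (184.4 - 161.4) / 184.4 * 100 = 12.47%

12.47


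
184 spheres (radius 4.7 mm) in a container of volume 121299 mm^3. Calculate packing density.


V_sphere = 4/3*pi*4.7^3 = 434.8928 mm^3
Total V = 184*434.8928 = 80020.2752 mm^3
PD = 80020.2752 / 121299 = 0.66

0.66


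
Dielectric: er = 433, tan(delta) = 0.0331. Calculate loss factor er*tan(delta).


Loss = 433 * 0.0331 = 14.332

14.332


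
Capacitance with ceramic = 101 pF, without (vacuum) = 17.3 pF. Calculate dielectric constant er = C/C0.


er = 101 / 17.3 = 5.84

5.84


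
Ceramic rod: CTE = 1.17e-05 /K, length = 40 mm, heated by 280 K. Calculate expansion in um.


dL = 1.17e-05 * 40 * 280 * 1000 = 131.04 um

131.04


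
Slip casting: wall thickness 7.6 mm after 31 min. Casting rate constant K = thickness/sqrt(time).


K = 7.6 / sqrt(31) = 7.6 / 5.5678 = 1.365 mm/min^0.5

1.365


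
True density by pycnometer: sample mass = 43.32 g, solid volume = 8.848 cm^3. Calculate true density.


TD = 43.32 / 8.848 = 4.896 g/cm^3

4.896


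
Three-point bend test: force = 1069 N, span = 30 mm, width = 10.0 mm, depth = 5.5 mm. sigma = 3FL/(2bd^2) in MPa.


sigma = 3*1069*30/(2*10.0*5.5^2) = 159.0 MPa

159.0


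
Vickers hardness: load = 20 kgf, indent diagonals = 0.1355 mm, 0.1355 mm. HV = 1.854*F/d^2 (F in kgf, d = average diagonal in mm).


d_avg = (0.1355+0.1355)/2 = 0.1355 mm
HV = 1.854*20/0.1355^2 = 2020

2020


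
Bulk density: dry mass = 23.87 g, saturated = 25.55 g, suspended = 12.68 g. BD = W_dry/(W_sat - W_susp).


BD = 23.87 / (25.55 - 12.68) = 23.87 / 12.87 = 1.855 g/cm^3

1.855


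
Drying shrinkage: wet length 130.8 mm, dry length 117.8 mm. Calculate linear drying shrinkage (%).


DS = (130.8 - 117.8) / 130.8 * 100 = 9.94%

9.94


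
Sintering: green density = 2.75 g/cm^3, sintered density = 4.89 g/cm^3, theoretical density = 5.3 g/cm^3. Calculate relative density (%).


Relative = 4.89 / 5.3 * 100 = 92.3%

92.3


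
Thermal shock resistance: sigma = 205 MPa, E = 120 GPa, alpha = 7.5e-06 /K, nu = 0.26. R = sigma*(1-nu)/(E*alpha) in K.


R = 205*(1-0.26)/(120*1000*7.5e-06) = 169 K

169


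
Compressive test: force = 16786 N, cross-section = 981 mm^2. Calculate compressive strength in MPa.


CS = 16786 / 981 = 17.1 MPa

17.1


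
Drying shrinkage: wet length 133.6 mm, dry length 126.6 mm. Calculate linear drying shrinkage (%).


DS = (133.6 - 126.6) / 133.6 * 100 = 5.24%

5.24


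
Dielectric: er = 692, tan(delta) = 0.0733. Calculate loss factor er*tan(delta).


Loss = 692 * 0.0733 = 50.724

50.724


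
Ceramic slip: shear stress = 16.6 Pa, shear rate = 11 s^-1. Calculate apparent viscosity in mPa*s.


eta = tau/gamma * 1000 = 16.6/11 * 1000 = 1509.1 mPa*s

1509.1


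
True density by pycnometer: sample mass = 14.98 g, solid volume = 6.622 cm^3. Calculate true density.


TD = 14.98 / 6.622 = 2.262 g/cm^3

2.262


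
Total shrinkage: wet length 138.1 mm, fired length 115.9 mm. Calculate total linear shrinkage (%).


TS = (138.1 - 115.9) / 138.1 * 100 = 16.08%

16.08


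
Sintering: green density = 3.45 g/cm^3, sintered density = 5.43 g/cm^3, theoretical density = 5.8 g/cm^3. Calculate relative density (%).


Relative = 5.43 / 5.8 * 100 = 93.6%

93.6


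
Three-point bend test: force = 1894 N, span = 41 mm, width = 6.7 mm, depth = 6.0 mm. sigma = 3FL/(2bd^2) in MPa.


sigma = 3*1894*41/(2*6.7*6.0^2) = 482.9 MPa

482.9


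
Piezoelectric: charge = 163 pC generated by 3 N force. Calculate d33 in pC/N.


d33 = 163 / 3 = 54.3 pC/N

54.3


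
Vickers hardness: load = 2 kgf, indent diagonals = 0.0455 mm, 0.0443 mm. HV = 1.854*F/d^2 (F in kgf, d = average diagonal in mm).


d_avg = (0.0455+0.0443)/2 = 0.0449 mm
HV = 1.854*2/0.0449^2 = 1839

1839


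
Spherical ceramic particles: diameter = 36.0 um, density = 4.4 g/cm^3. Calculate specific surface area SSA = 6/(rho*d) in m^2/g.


SSA = 6 / (4.4 * 36.0) = 0.038 m^2/g

0.038


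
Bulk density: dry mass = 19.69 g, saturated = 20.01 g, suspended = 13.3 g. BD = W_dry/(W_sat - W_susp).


BD = 19.69 / (20.01 - 13.3) = 19.69 / 6.71 = 2.934 g/cm^3

2.934


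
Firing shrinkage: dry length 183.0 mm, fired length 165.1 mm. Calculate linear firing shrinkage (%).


FS = (183.0 - 165.1) / 183.0 * 100 = 9.78%

9.78


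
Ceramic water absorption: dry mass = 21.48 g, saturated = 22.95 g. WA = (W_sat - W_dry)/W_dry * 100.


WA = (22.95 - 21.48) / 21.48 * 100 = 6.84%

6.84


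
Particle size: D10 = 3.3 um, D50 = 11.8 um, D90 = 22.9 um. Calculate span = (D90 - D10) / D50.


Span = (22.9 - 3.3) / 11.8 = 19.6 / 11.8 = 1.661

1.661


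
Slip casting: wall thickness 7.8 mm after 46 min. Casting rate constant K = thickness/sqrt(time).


K = 7.8 / sqrt(46) = 7.8 / 6.7823 = 1.15 mm/min^0.5

1.15


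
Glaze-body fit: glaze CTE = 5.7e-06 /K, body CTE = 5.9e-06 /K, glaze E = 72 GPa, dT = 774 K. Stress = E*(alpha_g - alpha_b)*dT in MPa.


Stress = 72*1000*(5.7e-06 - 5.9e-06)*774 = -11.1 MPa

-11.1


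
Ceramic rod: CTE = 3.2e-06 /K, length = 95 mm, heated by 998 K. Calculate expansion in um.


dL = 3.2e-06 * 95 * 998 * 1000 = 303.392 um

303.392


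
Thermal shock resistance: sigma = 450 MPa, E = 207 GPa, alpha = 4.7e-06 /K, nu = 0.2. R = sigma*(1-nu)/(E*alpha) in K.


R = 450*(1-0.2)/(207*1000*4.7e-06) = 370 K

370


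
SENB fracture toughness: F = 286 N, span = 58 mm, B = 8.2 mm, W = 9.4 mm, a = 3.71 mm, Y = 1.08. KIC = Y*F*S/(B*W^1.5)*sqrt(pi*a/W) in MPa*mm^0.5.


KIC = 1.08*286*58/(8.2*9.4^1.5)*sqrt(pi*3.71/9.4) = 84.41

84.41


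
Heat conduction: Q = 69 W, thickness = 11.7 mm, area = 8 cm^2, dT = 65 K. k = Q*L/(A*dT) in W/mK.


k = 69*11.7/1000/(8/10000*65) = 15.53 W/mK

15.53


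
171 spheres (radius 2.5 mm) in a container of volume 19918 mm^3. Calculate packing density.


V_sphere = 4/3*pi*2.5^3 = 65.4498 mm^3
Total V = 171*65.4498 = 11191.9158 mm^3
PD = 11191.9158 / 19918 = 0.562

0.562


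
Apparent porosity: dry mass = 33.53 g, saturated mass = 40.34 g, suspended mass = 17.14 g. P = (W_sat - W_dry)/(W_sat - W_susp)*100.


P = (40.34 - 33.53) / (40.34 - 17.14) * 100 = 6.81 / 23.2 * 100 = 29.4%

29.4


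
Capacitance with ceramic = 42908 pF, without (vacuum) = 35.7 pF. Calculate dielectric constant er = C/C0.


er = 42908 / 35.7 = 1201.9

1201.9


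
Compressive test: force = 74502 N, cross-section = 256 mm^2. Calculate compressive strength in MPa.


CS = 74502 / 256 = 291.0 MPa

291.0


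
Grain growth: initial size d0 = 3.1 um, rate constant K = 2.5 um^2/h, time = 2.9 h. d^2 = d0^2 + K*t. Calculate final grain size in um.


d^2 = 3.1^2 + 2.5*2.9 = 16.86
d = sqrt(16.86) = 4.11 um

4.11


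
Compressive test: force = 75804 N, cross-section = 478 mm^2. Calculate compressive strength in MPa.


CS = 75804 / 478 = 158.6 MPa

158.6


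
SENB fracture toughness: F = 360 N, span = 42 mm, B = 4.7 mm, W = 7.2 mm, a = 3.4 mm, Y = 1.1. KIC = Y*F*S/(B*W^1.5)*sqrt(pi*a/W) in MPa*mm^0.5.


KIC = 1.1*360*42/(4.7*7.2^1.5)*sqrt(pi*3.4/7.2) = 223.1

223.1


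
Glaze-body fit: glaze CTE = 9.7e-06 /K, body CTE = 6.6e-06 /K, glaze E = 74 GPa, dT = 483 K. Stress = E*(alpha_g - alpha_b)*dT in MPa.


Stress = 74*1000*(9.7e-06 - 6.6e-06)*483 = 110.8 MPa

110.8


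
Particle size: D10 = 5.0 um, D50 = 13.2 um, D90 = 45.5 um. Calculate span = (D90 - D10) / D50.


Span = (45.5 - 5.0) / 13.2 = 40.5 / 13.2 = 3.068

3.068


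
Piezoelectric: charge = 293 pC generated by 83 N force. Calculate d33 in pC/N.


d33 = 293 / 83 = 3.5 pC/N

3.5


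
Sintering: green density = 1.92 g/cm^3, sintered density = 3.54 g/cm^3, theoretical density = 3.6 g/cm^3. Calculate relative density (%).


Relative = 3.54 / 3.6 * 100 = 98.3%

98.3


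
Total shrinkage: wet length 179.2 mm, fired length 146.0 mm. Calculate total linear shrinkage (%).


TS = (179.2 - 146.0) / 179.2 * 100 = 18.53%

18.53


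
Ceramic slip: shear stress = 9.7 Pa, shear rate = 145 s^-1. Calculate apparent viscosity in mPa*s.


eta = tau/gamma * 1000 = 9.7/145 * 1000 = 66.9 mPa*s

66.9


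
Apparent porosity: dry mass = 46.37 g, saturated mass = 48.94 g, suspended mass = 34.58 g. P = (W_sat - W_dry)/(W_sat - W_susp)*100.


P = (48.94 - 46.37) / (48.94 - 34.58) * 100 = 2.57 / 14.36 * 100 = 17.9%

17.9


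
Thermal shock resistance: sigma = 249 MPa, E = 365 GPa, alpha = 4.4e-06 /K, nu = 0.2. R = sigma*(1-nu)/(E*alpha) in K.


R = 249*(1-0.2)/(365*1000*4.4e-06) = 124 K

124


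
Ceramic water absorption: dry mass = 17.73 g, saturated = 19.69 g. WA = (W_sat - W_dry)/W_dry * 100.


WA = (19.69 - 17.73) / 17.73 * 100 = 11.05%

11.05


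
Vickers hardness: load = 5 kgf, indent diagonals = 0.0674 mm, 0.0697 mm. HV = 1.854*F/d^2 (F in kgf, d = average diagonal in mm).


d_avg = (0.0674+0.0697)/2 = 0.06855 mm
HV = 1.854*5/0.06855^2 = 1973

1973


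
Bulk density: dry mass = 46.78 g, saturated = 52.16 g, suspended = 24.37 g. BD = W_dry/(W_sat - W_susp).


BD = 46.78 / (52.16 - 24.37) = 46.78 / 27.79 = 1.683 g/cm^3

1.683


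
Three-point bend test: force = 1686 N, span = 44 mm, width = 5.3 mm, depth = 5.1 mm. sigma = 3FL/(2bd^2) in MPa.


sigma = 3*1686*44/(2*5.3*5.1^2) = 807.2 MPa

807.2


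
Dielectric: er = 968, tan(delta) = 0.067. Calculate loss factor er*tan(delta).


Loss = 968 * 0.067 = 64.856

64.856


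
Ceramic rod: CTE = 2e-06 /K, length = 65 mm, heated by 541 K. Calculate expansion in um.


dL = 2e-06 * 65 * 541 * 1000 = 70.33 um

70.33


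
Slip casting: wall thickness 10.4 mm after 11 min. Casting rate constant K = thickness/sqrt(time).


K = 10.4 / sqrt(11) = 10.4 / 3.3166 = 3.136 mm/min^0.5

3.136


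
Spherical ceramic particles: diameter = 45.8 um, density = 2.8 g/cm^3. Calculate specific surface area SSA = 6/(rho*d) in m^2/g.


SSA = 6 / (2.8 * 45.8) = 0.047 m^2/g

0.047


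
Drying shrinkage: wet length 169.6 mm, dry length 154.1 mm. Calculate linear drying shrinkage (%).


DS = (169.6 - 154.1) / 169.6 * 100 = 9.14%

9.14


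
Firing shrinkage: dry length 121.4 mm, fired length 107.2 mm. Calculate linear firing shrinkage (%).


FS = (121.4 - 107.2) / 121.4 * 100 = 11.7%

11.7


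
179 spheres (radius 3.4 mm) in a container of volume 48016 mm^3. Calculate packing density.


V_sphere = 4/3*pi*3.4^3 = 164.6362 mm^3
Total V = 179*164.6362 = 29469.8798 mm^3
PD = 29469.8798 / 48016 = 0.614

0.614


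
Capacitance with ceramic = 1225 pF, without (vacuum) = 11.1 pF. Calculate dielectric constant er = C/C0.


er = 1225 / 11.1 = 110.36

110.36


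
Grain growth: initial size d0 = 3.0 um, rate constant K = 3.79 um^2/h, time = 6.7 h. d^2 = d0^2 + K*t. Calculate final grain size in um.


d^2 = 3.0^2 + 3.79*6.7 = 34.393
d = sqrt(34.393) = 5.86 um

5.86


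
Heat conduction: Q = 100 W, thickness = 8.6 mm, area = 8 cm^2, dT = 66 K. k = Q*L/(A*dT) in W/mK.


k = 100*8.6/1000/(8/10000*66) = 16.29 W/mK

16.29


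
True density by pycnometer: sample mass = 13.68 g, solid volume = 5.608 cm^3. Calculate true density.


TD = 13.68 / 5.608 = 2.439 g/cm^3

2.439


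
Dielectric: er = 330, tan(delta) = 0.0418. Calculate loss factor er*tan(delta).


Loss = 330 * 0.0418 = 13.794

13.794


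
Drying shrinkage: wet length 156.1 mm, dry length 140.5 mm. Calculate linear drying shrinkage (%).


DS = (156.1 - 140.5) / 156.1 * 100 = 9.99%

9.99


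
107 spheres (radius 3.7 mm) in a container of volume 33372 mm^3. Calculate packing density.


V_sphere = 4/3*pi*3.7^3 = 212.1748 mm^3
Total V = 107*212.1748 = 22702.7036 mm^3
PD = 22702.7036 / 33372 = 0.68

0.68


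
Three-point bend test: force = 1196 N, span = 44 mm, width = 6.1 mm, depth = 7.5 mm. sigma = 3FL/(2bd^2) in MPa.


sigma = 3*1196*44/(2*6.1*7.5^2) = 230.1 MPa

230.1


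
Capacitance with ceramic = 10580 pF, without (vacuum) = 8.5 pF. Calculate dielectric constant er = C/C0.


er = 10580 / 8.5 = 1244.71

1244.71


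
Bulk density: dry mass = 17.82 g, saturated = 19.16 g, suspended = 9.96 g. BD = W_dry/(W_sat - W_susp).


BD = 17.82 / (19.16 - 9.96) = 17.82 / 9.2 = 1.937 g/cm^3

1.937


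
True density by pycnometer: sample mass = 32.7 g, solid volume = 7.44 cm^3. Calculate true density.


TD = 32.7 / 7.44 = 4.395 g/cm^3

4.395


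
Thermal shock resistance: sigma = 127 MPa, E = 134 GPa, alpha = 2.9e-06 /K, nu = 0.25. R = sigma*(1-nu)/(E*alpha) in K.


R = 127*(1-0.25)/(134*1000*2.9e-06) = 245 K

245


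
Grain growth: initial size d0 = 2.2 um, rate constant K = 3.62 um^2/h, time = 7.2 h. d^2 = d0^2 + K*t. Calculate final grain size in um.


d^2 = 2.2^2 + 3.62*7.2 = 30.904
d = sqrt(30.904) = 5.56 um

5.56


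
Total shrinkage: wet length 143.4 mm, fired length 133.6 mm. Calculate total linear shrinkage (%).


TS = (143.4 - 133.6) / 143.4 * 100 = 6.83%

6.83


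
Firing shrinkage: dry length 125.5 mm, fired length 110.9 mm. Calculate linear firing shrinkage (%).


FS = (125.5 - 110.9) / 125.5 * 100 = 11.63%

11.63


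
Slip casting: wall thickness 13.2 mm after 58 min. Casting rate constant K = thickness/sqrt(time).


K = 13.2 / sqrt(58) = 13.2 / 7.6158 = 1.733 mm/min^0.5

1.733


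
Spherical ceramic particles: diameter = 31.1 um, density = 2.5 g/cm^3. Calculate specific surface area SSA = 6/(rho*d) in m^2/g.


SSA = 6 / (2.5 * 31.1) = 0.077 m^2/g

0.077


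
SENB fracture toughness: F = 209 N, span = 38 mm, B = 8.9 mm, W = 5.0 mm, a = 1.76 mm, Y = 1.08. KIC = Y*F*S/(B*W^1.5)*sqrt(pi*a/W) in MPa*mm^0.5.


KIC = 1.08*209*38/(8.9*5.0^1.5)*sqrt(pi*1.76/5.0) = 90.65

90.65


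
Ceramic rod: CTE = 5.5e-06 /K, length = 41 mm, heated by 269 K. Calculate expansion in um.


dL = 5.5e-06 * 41 * 269 * 1000 = 60.66 um

60.66


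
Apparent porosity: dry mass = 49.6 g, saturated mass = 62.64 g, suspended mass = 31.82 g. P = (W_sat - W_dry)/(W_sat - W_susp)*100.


P = (62.64 - 49.6) / (62.64 - 31.82) * 100 = 13.04 / 30.82 * 100 = 42.3%

42.3


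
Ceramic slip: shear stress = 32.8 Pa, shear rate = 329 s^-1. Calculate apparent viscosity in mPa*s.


eta = tau/gamma * 1000 = 32.8/329 * 1000 = 99.7 mPa*s

99.7


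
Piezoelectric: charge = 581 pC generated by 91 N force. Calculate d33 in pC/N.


d33 = 581 / 91 = 6.4 pC/N

6.4


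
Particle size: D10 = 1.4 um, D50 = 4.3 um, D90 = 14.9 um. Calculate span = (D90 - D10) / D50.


Span = (14.9 - 1.4) / 4.3 = 13.5 / 4.3 = 3.14

3.14


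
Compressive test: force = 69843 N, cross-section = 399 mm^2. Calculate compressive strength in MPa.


CS = 69843 / 399 = 175.0 MPa

175.0


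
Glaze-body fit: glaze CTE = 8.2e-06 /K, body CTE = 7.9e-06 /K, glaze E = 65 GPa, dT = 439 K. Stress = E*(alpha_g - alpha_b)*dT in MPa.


Stress = 65*1000*(8.2e-06 - 7.9e-06)*439 = 8.6 MPa

8.6


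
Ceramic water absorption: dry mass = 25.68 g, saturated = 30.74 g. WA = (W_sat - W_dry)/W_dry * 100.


WA = (30.74 - 25.68) / 25.68 * 100 = 19.7%

19.7


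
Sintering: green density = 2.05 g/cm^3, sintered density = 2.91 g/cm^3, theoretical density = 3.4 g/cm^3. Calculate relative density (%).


Relative = 2.91 / 3.4 * 100 = 85.6%

85.6


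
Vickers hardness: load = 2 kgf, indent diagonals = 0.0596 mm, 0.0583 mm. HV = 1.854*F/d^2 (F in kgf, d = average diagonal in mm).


d_avg = (0.0596+0.0583)/2 = 0.05895 mm
HV = 1.854*2/0.05895^2 = 1067

1067


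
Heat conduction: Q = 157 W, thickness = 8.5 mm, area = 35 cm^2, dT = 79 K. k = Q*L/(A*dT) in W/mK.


k = 157*8.5/1000/(35/10000*79) = 4.83 W/mK

4.83


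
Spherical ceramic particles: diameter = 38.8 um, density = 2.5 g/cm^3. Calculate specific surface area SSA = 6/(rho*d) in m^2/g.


SSA = 6 / (2.5 * 38.8) = 0.062 m^2/g

0.062


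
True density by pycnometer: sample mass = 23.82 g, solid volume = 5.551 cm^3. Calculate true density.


TD = 23.82 / 5.551 = 4.291 g/cm^3

4.291


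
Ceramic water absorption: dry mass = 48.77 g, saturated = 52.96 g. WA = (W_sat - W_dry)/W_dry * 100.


WA = (52.96 - 48.77) / 48.77 * 100 = 8.59%

8.59


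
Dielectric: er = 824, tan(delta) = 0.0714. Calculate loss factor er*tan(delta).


Loss = 824 * 0.0714 = 58.834

58.834


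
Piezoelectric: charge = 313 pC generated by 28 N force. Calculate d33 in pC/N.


d33 = 313 / 28 = 11.2 pC/N

11.2


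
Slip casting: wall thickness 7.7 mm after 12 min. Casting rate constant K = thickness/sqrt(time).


K = 7.7 / sqrt(12) = 7.7 / 3.4641 = 2.223 mm/min^0.5

2.223


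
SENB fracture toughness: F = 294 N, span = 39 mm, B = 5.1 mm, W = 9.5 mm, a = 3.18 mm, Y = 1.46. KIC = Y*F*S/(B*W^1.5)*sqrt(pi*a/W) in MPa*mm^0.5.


KIC = 1.46*294*39/(5.1*9.5^1.5)*sqrt(pi*3.18/9.5) = 114.96

114.96


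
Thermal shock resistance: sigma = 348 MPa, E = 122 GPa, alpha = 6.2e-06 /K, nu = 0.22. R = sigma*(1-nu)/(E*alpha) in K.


R = 348*(1-0.22)/(122*1000*6.2e-06) = 359 K

359


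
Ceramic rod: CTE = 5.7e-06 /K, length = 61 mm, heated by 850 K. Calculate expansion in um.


dL = 5.7e-06 * 61 * 850 * 1000 = 295.545 um

295.545


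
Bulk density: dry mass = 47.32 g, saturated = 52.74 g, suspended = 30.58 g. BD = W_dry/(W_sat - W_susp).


BD = 47.32 / (52.74 - 30.58) = 47.32 / 22.16 = 2.135 g/cm^3

2.135


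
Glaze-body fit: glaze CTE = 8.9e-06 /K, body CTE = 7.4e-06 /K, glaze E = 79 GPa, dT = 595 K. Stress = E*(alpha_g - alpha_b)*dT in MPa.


Stress = 79*1000*(8.9e-06 - 7.4e-06)*595 = 70.5 MPa

70.5


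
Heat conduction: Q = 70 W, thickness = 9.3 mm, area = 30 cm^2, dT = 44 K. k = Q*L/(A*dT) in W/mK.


k = 70*9.3/1000/(30/10000*44) = 4.93 W/mK

4.93


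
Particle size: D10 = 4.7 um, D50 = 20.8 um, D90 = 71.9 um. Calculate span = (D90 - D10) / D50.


Span = (71.9 - 4.7) / 20.8 = 67.2 / 20.8 = 3.231

3.231


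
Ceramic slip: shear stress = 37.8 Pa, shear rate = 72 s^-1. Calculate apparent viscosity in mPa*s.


eta = tau/gamma * 1000 = 37.8/72 * 1000 = 525.0 mPa*s

525.0


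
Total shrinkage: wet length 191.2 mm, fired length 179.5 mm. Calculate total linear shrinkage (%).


TS = (191.2 - 179.5) / 191.2 * 100 = 6.12%

6.12


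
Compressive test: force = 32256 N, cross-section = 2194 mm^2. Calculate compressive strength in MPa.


CS = 32256 / 2194 = 14.7 MPa

14.7


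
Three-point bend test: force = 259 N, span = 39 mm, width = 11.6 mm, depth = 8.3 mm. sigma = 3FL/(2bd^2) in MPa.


sigma = 3*259*39/(2*11.6*8.3^2) = 19.0 MPa

19.0


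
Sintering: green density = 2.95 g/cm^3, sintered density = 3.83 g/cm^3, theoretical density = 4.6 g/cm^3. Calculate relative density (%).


Relative = 3.83 / 4.6 * 100 = 83.3%

83.3


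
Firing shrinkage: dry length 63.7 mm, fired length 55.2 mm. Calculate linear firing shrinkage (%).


FS = (63.7 - 55.2) / 63.7 * 100 = 13.34%

13.34


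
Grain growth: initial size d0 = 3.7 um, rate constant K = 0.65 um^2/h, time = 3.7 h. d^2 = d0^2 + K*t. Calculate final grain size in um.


d^2 = 3.7^2 + 0.65*3.7 = 16.095
d = sqrt(16.095) = 4.01 um

4.01
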